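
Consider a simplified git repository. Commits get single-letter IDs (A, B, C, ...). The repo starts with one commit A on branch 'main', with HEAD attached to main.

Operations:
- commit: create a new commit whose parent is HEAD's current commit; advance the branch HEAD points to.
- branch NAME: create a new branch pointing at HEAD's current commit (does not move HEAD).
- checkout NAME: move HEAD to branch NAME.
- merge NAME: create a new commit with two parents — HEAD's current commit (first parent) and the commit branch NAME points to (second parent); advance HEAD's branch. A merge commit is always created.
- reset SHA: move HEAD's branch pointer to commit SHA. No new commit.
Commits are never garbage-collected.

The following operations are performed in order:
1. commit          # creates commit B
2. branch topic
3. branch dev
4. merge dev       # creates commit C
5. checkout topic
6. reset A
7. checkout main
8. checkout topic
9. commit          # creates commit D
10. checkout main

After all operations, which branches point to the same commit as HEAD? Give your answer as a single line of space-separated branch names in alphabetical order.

After op 1 (commit): HEAD=main@B [main=B]
After op 2 (branch): HEAD=main@B [main=B topic=B]
After op 3 (branch): HEAD=main@B [dev=B main=B topic=B]
After op 4 (merge): HEAD=main@C [dev=B main=C topic=B]
After op 5 (checkout): HEAD=topic@B [dev=B main=C topic=B]
After op 6 (reset): HEAD=topic@A [dev=B main=C topic=A]
After op 7 (checkout): HEAD=main@C [dev=B main=C topic=A]
After op 8 (checkout): HEAD=topic@A [dev=B main=C topic=A]
After op 9 (commit): HEAD=topic@D [dev=B main=C topic=D]
After op 10 (checkout): HEAD=main@C [dev=B main=C topic=D]

Answer: main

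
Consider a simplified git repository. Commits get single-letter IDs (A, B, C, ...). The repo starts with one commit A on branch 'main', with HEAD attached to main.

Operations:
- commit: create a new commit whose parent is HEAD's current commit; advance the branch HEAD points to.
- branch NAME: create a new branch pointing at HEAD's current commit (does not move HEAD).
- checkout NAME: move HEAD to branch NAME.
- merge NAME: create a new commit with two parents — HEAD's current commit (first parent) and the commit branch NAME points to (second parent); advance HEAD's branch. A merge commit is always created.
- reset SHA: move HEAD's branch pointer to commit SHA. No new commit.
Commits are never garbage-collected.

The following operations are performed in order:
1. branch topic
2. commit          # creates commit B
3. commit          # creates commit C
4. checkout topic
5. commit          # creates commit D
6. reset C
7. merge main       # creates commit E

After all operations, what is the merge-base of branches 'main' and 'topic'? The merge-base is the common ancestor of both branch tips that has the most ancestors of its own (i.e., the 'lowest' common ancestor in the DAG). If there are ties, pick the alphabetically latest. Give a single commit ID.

After op 1 (branch): HEAD=main@A [main=A topic=A]
After op 2 (commit): HEAD=main@B [main=B topic=A]
After op 3 (commit): HEAD=main@C [main=C topic=A]
After op 4 (checkout): HEAD=topic@A [main=C topic=A]
After op 5 (commit): HEAD=topic@D [main=C topic=D]
After op 6 (reset): HEAD=topic@C [main=C topic=C]
After op 7 (merge): HEAD=topic@E [main=C topic=E]
ancestors(main=C): ['A', 'B', 'C']
ancestors(topic=E): ['A', 'B', 'C', 'E']
common: ['A', 'B', 'C']

Answer: C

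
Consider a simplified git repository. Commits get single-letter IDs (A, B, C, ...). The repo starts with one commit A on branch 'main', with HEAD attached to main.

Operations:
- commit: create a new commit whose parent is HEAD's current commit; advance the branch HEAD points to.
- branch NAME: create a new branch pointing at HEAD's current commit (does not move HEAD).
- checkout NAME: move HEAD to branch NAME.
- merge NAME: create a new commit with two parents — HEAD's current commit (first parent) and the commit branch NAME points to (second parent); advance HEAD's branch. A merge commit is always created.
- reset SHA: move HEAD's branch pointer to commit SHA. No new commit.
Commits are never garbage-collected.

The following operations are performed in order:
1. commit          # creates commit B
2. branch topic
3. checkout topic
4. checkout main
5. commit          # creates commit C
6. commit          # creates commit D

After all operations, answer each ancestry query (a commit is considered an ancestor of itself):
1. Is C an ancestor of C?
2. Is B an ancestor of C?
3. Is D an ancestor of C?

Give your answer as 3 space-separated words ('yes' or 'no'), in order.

After op 1 (commit): HEAD=main@B [main=B]
After op 2 (branch): HEAD=main@B [main=B topic=B]
After op 3 (checkout): HEAD=topic@B [main=B topic=B]
After op 4 (checkout): HEAD=main@B [main=B topic=B]
After op 5 (commit): HEAD=main@C [main=C topic=B]
After op 6 (commit): HEAD=main@D [main=D topic=B]
ancestors(C) = {A,B,C}; C in? yes
ancestors(C) = {A,B,C}; B in? yes
ancestors(C) = {A,B,C}; D in? no

Answer: yes yes no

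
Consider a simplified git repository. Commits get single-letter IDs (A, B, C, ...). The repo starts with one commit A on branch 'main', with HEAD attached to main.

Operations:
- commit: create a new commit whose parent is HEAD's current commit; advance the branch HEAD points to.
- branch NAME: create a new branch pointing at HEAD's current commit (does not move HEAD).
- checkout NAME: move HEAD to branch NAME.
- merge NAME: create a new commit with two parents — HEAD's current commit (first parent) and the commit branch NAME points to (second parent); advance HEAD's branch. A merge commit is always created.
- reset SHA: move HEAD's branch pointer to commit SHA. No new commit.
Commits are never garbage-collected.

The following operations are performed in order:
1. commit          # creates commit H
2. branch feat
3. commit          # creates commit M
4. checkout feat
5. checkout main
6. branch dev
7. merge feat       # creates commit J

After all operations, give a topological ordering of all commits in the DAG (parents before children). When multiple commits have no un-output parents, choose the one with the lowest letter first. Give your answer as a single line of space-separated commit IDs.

After op 1 (commit): HEAD=main@H [main=H]
After op 2 (branch): HEAD=main@H [feat=H main=H]
After op 3 (commit): HEAD=main@M [feat=H main=M]
After op 4 (checkout): HEAD=feat@H [feat=H main=M]
After op 5 (checkout): HEAD=main@M [feat=H main=M]
After op 6 (branch): HEAD=main@M [dev=M feat=H main=M]
After op 7 (merge): HEAD=main@J [dev=M feat=H main=J]
commit A: parents=[]
commit H: parents=['A']
commit J: parents=['M', 'H']
commit M: parents=['H']

Answer: A H M J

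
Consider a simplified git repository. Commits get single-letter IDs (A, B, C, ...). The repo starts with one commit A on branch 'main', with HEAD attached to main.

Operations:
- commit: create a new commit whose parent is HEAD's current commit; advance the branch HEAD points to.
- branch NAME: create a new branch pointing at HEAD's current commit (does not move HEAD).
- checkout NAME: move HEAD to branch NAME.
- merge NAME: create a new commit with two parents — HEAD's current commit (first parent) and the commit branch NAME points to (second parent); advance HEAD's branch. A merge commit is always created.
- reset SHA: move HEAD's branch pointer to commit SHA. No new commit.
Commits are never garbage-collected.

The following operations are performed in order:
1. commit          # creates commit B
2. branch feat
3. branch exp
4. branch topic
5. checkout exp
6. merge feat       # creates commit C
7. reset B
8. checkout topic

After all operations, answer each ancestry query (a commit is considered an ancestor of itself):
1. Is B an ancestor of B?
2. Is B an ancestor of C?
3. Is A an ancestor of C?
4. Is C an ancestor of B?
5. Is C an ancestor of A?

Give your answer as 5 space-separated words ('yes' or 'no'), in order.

After op 1 (commit): HEAD=main@B [main=B]
After op 2 (branch): HEAD=main@B [feat=B main=B]
After op 3 (branch): HEAD=main@B [exp=B feat=B main=B]
After op 4 (branch): HEAD=main@B [exp=B feat=B main=B topic=B]
After op 5 (checkout): HEAD=exp@B [exp=B feat=B main=B topic=B]
After op 6 (merge): HEAD=exp@C [exp=C feat=B main=B topic=B]
After op 7 (reset): HEAD=exp@B [exp=B feat=B main=B topic=B]
After op 8 (checkout): HEAD=topic@B [exp=B feat=B main=B topic=B]
ancestors(B) = {A,B}; B in? yes
ancestors(C) = {A,B,C}; B in? yes
ancestors(C) = {A,B,C}; A in? yes
ancestors(B) = {A,B}; C in? no
ancestors(A) = {A}; C in? no

Answer: yes yes yes no no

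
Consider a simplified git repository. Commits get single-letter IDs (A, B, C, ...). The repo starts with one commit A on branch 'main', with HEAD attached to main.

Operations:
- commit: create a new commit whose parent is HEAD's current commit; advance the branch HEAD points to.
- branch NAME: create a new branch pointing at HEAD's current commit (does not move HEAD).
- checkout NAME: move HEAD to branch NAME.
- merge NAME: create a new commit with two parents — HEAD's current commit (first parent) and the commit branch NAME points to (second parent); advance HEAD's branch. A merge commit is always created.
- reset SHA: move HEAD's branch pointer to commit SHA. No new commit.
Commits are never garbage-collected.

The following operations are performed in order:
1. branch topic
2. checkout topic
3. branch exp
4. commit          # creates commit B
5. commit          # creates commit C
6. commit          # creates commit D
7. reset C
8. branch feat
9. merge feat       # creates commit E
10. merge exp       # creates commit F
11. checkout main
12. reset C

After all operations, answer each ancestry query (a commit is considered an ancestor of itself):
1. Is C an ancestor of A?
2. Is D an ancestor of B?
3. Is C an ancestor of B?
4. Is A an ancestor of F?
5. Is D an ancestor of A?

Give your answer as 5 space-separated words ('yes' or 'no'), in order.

Answer: no no no yes no

Derivation:
After op 1 (branch): HEAD=main@A [main=A topic=A]
After op 2 (checkout): HEAD=topic@A [main=A topic=A]
After op 3 (branch): HEAD=topic@A [exp=A main=A topic=A]
After op 4 (commit): HEAD=topic@B [exp=A main=A topic=B]
After op 5 (commit): HEAD=topic@C [exp=A main=A topic=C]
After op 6 (commit): HEAD=topic@D [exp=A main=A topic=D]
After op 7 (reset): HEAD=topic@C [exp=A main=A topic=C]
After op 8 (branch): HEAD=topic@C [exp=A feat=C main=A topic=C]
After op 9 (merge): HEAD=topic@E [exp=A feat=C main=A topic=E]
After op 10 (merge): HEAD=topic@F [exp=A feat=C main=A topic=F]
After op 11 (checkout): HEAD=main@A [exp=A feat=C main=A topic=F]
After op 12 (reset): HEAD=main@C [exp=A feat=C main=C topic=F]
ancestors(A) = {A}; C in? no
ancestors(B) = {A,B}; D in? no
ancestors(B) = {A,B}; C in? no
ancestors(F) = {A,B,C,E,F}; A in? yes
ancestors(A) = {A}; D in? no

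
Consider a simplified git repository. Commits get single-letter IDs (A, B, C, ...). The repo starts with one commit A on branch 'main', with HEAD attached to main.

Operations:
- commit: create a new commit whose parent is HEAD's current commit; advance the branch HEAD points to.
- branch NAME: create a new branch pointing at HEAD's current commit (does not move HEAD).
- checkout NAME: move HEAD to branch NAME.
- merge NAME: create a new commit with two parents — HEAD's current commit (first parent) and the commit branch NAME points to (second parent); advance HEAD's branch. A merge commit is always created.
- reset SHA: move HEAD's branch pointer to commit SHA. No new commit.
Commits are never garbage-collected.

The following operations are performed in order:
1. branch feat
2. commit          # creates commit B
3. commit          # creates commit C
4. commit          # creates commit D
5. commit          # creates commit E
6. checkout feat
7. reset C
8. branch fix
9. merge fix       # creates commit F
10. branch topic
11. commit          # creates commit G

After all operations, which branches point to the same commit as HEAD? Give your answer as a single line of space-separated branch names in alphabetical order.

Answer: feat

Derivation:
After op 1 (branch): HEAD=main@A [feat=A main=A]
After op 2 (commit): HEAD=main@B [feat=A main=B]
After op 3 (commit): HEAD=main@C [feat=A main=C]
After op 4 (commit): HEAD=main@D [feat=A main=D]
After op 5 (commit): HEAD=main@E [feat=A main=E]
After op 6 (checkout): HEAD=feat@A [feat=A main=E]
After op 7 (reset): HEAD=feat@C [feat=C main=E]
After op 8 (branch): HEAD=feat@C [feat=C fix=C main=E]
After op 9 (merge): HEAD=feat@F [feat=F fix=C main=E]
After op 10 (branch): HEAD=feat@F [feat=F fix=C main=E topic=F]
After op 11 (commit): HEAD=feat@G [feat=G fix=C main=E topic=F]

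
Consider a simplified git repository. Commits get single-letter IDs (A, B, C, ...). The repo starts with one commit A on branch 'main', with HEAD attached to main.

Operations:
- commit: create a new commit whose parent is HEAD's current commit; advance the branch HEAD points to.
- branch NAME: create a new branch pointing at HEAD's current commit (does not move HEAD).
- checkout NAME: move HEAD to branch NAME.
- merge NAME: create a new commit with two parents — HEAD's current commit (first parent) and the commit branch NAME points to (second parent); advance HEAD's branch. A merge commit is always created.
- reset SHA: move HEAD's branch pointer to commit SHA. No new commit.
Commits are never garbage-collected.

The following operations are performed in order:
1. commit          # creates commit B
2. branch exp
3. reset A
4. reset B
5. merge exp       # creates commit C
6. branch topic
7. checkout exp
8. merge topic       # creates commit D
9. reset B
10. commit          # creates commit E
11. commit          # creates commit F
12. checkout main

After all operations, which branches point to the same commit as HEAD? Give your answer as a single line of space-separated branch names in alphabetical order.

After op 1 (commit): HEAD=main@B [main=B]
After op 2 (branch): HEAD=main@B [exp=B main=B]
After op 3 (reset): HEAD=main@A [exp=B main=A]
After op 4 (reset): HEAD=main@B [exp=B main=B]
After op 5 (merge): HEAD=main@C [exp=B main=C]
After op 6 (branch): HEAD=main@C [exp=B main=C topic=C]
After op 7 (checkout): HEAD=exp@B [exp=B main=C topic=C]
After op 8 (merge): HEAD=exp@D [exp=D main=C topic=C]
After op 9 (reset): HEAD=exp@B [exp=B main=C topic=C]
After op 10 (commit): HEAD=exp@E [exp=E main=C topic=C]
After op 11 (commit): HEAD=exp@F [exp=F main=C topic=C]
After op 12 (checkout): HEAD=main@C [exp=F main=C topic=C]

Answer: main topic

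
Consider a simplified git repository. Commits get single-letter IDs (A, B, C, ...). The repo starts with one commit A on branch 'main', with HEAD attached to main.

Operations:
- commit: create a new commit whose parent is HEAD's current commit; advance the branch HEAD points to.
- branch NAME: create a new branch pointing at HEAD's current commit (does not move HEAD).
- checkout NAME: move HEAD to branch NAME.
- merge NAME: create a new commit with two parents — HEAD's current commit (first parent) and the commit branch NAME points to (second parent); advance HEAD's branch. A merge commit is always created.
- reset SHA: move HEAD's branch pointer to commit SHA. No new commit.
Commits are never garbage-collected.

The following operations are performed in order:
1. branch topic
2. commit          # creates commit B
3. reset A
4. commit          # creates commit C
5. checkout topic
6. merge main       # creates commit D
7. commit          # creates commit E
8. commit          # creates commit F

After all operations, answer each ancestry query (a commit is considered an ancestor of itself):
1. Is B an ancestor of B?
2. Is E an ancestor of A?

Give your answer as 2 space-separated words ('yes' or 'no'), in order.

After op 1 (branch): HEAD=main@A [main=A topic=A]
After op 2 (commit): HEAD=main@B [main=B topic=A]
After op 3 (reset): HEAD=main@A [main=A topic=A]
After op 4 (commit): HEAD=main@C [main=C topic=A]
After op 5 (checkout): HEAD=topic@A [main=C topic=A]
After op 6 (merge): HEAD=topic@D [main=C topic=D]
After op 7 (commit): HEAD=topic@E [main=C topic=E]
After op 8 (commit): HEAD=topic@F [main=C topic=F]
ancestors(B) = {A,B}; B in? yes
ancestors(A) = {A}; E in? no

Answer: yes no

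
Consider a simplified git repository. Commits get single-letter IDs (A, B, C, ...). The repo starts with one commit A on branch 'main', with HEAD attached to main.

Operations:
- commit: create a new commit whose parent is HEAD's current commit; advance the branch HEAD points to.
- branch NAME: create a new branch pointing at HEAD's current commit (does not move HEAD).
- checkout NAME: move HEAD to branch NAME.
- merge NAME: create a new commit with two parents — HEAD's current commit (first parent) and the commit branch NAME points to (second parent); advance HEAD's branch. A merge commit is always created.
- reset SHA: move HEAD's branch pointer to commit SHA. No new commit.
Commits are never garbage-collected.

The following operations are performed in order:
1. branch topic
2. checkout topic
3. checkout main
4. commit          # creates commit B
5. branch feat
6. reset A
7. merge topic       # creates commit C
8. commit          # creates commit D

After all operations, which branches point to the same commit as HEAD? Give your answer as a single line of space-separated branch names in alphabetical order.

Answer: main

Derivation:
After op 1 (branch): HEAD=main@A [main=A topic=A]
After op 2 (checkout): HEAD=topic@A [main=A topic=A]
After op 3 (checkout): HEAD=main@A [main=A topic=A]
After op 4 (commit): HEAD=main@B [main=B topic=A]
After op 5 (branch): HEAD=main@B [feat=B main=B topic=A]
After op 6 (reset): HEAD=main@A [feat=B main=A topic=A]
After op 7 (merge): HEAD=main@C [feat=B main=C topic=A]
After op 8 (commit): HEAD=main@D [feat=B main=D topic=A]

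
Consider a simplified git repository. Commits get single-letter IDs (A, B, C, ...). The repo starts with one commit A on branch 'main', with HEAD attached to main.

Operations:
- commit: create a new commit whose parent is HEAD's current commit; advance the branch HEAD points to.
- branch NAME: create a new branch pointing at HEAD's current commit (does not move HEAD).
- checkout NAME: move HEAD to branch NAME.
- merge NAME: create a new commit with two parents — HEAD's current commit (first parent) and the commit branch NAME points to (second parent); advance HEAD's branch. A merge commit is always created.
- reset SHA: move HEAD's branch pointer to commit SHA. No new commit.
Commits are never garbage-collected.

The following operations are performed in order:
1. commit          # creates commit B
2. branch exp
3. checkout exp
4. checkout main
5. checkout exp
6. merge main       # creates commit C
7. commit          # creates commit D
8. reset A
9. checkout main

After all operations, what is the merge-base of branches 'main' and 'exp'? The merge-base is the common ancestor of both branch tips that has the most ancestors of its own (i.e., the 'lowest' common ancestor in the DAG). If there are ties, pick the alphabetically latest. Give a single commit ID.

After op 1 (commit): HEAD=main@B [main=B]
After op 2 (branch): HEAD=main@B [exp=B main=B]
After op 3 (checkout): HEAD=exp@B [exp=B main=B]
After op 4 (checkout): HEAD=main@B [exp=B main=B]
After op 5 (checkout): HEAD=exp@B [exp=B main=B]
After op 6 (merge): HEAD=exp@C [exp=C main=B]
After op 7 (commit): HEAD=exp@D [exp=D main=B]
After op 8 (reset): HEAD=exp@A [exp=A main=B]
After op 9 (checkout): HEAD=main@B [exp=A main=B]
ancestors(main=B): ['A', 'B']
ancestors(exp=A): ['A']
common: ['A']

Answer: A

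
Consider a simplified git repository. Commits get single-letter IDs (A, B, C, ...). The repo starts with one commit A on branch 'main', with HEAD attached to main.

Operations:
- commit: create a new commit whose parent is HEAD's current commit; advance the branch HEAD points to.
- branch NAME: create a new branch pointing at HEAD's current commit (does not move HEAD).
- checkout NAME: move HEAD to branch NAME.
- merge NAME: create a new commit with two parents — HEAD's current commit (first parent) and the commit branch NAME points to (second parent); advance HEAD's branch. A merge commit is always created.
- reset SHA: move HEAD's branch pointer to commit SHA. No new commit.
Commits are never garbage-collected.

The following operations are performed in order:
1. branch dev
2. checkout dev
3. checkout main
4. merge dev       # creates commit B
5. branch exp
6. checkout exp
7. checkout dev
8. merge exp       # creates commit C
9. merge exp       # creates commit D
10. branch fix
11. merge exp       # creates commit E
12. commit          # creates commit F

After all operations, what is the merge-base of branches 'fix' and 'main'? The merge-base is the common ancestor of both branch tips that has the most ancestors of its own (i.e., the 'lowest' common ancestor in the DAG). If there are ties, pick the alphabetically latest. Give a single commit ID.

Answer: B

Derivation:
After op 1 (branch): HEAD=main@A [dev=A main=A]
After op 2 (checkout): HEAD=dev@A [dev=A main=A]
After op 3 (checkout): HEAD=main@A [dev=A main=A]
After op 4 (merge): HEAD=main@B [dev=A main=B]
After op 5 (branch): HEAD=main@B [dev=A exp=B main=B]
After op 6 (checkout): HEAD=exp@B [dev=A exp=B main=B]
After op 7 (checkout): HEAD=dev@A [dev=A exp=B main=B]
After op 8 (merge): HEAD=dev@C [dev=C exp=B main=B]
After op 9 (merge): HEAD=dev@D [dev=D exp=B main=B]
After op 10 (branch): HEAD=dev@D [dev=D exp=B fix=D main=B]
After op 11 (merge): HEAD=dev@E [dev=E exp=B fix=D main=B]
After op 12 (commit): HEAD=dev@F [dev=F exp=B fix=D main=B]
ancestors(fix=D): ['A', 'B', 'C', 'D']
ancestors(main=B): ['A', 'B']
common: ['A', 'B']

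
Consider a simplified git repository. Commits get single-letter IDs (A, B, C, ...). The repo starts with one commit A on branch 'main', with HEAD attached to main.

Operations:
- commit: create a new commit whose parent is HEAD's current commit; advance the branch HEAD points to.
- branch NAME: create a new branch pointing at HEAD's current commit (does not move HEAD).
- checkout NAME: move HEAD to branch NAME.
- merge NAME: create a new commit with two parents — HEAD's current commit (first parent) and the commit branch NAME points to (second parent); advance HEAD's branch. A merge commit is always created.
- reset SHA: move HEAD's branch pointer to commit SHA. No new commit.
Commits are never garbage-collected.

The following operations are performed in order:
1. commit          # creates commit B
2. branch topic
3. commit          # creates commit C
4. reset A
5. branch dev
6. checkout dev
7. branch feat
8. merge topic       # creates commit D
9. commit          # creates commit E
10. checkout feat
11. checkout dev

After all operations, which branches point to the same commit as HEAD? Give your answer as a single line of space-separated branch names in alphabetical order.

After op 1 (commit): HEAD=main@B [main=B]
After op 2 (branch): HEAD=main@B [main=B topic=B]
After op 3 (commit): HEAD=main@C [main=C topic=B]
After op 4 (reset): HEAD=main@A [main=A topic=B]
After op 5 (branch): HEAD=main@A [dev=A main=A topic=B]
After op 6 (checkout): HEAD=dev@A [dev=A main=A topic=B]
After op 7 (branch): HEAD=dev@A [dev=A feat=A main=A topic=B]
After op 8 (merge): HEAD=dev@D [dev=D feat=A main=A topic=B]
After op 9 (commit): HEAD=dev@E [dev=E feat=A main=A topic=B]
After op 10 (checkout): HEAD=feat@A [dev=E feat=A main=A topic=B]
After op 11 (checkout): HEAD=dev@E [dev=E feat=A main=A topic=B]

Answer: dev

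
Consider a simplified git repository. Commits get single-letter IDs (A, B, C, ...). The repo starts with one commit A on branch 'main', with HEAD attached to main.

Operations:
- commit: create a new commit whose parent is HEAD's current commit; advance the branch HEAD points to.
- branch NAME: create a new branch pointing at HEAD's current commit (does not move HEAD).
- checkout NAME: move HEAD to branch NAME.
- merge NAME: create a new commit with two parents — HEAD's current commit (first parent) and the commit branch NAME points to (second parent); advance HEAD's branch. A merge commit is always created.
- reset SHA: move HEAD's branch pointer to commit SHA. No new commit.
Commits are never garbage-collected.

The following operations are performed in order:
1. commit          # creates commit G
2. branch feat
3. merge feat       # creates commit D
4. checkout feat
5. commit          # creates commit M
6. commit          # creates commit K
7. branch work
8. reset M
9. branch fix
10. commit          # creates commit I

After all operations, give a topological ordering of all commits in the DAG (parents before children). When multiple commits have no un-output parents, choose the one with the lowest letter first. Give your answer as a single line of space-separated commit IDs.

After op 1 (commit): HEAD=main@G [main=G]
After op 2 (branch): HEAD=main@G [feat=G main=G]
After op 3 (merge): HEAD=main@D [feat=G main=D]
After op 4 (checkout): HEAD=feat@G [feat=G main=D]
After op 5 (commit): HEAD=feat@M [feat=M main=D]
After op 6 (commit): HEAD=feat@K [feat=K main=D]
After op 7 (branch): HEAD=feat@K [feat=K main=D work=K]
After op 8 (reset): HEAD=feat@M [feat=M main=D work=K]
After op 9 (branch): HEAD=feat@M [feat=M fix=M main=D work=K]
After op 10 (commit): HEAD=feat@I [feat=I fix=M main=D work=K]
commit A: parents=[]
commit D: parents=['G', 'G']
commit G: parents=['A']
commit I: parents=['M']
commit K: parents=['M']
commit M: parents=['G']

Answer: A G D M I K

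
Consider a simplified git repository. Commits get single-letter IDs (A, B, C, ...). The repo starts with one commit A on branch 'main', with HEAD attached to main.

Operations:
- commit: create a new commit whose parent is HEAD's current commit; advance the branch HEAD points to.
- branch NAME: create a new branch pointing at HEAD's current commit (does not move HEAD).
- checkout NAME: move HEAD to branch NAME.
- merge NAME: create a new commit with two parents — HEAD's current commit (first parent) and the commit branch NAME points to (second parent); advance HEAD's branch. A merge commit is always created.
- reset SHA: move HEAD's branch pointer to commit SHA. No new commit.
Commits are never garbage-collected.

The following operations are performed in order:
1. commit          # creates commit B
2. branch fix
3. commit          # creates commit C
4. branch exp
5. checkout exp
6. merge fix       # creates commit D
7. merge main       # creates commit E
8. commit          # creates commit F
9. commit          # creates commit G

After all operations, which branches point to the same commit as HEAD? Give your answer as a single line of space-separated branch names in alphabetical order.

After op 1 (commit): HEAD=main@B [main=B]
After op 2 (branch): HEAD=main@B [fix=B main=B]
After op 3 (commit): HEAD=main@C [fix=B main=C]
After op 4 (branch): HEAD=main@C [exp=C fix=B main=C]
After op 5 (checkout): HEAD=exp@C [exp=C fix=B main=C]
After op 6 (merge): HEAD=exp@D [exp=D fix=B main=C]
After op 7 (merge): HEAD=exp@E [exp=E fix=B main=C]
After op 8 (commit): HEAD=exp@F [exp=F fix=B main=C]
After op 9 (commit): HEAD=exp@G [exp=G fix=B main=C]

Answer: exp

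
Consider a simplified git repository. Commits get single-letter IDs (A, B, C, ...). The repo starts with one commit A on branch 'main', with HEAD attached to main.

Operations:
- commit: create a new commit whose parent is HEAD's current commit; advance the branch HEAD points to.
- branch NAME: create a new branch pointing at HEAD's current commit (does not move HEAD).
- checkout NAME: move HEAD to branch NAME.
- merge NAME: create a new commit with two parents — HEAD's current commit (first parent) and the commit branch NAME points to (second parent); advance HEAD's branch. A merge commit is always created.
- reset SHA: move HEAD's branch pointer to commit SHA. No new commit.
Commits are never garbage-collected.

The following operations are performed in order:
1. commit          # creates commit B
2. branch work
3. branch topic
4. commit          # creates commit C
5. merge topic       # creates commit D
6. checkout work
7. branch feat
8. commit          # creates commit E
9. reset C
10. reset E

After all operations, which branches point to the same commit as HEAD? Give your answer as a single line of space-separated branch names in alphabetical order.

Answer: work

Derivation:
After op 1 (commit): HEAD=main@B [main=B]
After op 2 (branch): HEAD=main@B [main=B work=B]
After op 3 (branch): HEAD=main@B [main=B topic=B work=B]
After op 4 (commit): HEAD=main@C [main=C topic=B work=B]
After op 5 (merge): HEAD=main@D [main=D topic=B work=B]
After op 6 (checkout): HEAD=work@B [main=D topic=B work=B]
After op 7 (branch): HEAD=work@B [feat=B main=D topic=B work=B]
After op 8 (commit): HEAD=work@E [feat=B main=D topic=B work=E]
After op 9 (reset): HEAD=work@C [feat=B main=D topic=B work=C]
After op 10 (reset): HEAD=work@E [feat=B main=D topic=B work=E]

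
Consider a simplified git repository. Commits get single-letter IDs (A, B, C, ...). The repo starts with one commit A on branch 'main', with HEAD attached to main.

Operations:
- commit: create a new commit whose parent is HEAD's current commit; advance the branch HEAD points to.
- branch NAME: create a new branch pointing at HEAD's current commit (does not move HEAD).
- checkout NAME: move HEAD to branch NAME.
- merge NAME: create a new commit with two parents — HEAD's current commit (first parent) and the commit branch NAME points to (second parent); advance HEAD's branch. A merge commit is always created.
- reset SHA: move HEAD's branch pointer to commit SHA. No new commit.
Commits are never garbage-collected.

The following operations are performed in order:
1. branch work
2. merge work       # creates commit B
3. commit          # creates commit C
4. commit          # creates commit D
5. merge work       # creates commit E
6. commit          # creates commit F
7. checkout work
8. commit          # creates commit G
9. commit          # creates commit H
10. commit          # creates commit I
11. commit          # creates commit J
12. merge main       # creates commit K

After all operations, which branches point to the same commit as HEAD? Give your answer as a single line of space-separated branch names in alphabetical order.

Answer: work

Derivation:
After op 1 (branch): HEAD=main@A [main=A work=A]
After op 2 (merge): HEAD=main@B [main=B work=A]
After op 3 (commit): HEAD=main@C [main=C work=A]
After op 4 (commit): HEAD=main@D [main=D work=A]
After op 5 (merge): HEAD=main@E [main=E work=A]
After op 6 (commit): HEAD=main@F [main=F work=A]
After op 7 (checkout): HEAD=work@A [main=F work=A]
After op 8 (commit): HEAD=work@G [main=F work=G]
After op 9 (commit): HEAD=work@H [main=F work=H]
After op 10 (commit): HEAD=work@I [main=F work=I]
After op 11 (commit): HEAD=work@J [main=F work=J]
After op 12 (merge): HEAD=work@K [main=F work=K]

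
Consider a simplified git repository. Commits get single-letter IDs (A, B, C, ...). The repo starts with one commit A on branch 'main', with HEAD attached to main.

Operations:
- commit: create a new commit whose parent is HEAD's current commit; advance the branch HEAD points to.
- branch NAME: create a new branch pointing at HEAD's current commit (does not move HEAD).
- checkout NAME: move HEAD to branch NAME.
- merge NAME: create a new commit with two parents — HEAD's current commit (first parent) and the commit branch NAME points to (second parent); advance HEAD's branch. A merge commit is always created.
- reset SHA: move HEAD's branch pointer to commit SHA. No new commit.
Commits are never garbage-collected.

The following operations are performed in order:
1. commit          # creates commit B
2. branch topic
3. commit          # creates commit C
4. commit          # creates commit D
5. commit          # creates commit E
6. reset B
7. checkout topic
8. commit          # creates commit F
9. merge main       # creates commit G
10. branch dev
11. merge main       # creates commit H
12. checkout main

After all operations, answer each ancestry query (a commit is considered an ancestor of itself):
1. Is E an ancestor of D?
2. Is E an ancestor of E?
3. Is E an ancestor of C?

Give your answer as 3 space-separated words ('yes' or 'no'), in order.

Answer: no yes no

Derivation:
After op 1 (commit): HEAD=main@B [main=B]
After op 2 (branch): HEAD=main@B [main=B topic=B]
After op 3 (commit): HEAD=main@C [main=C topic=B]
After op 4 (commit): HEAD=main@D [main=D topic=B]
After op 5 (commit): HEAD=main@E [main=E topic=B]
After op 6 (reset): HEAD=main@B [main=B topic=B]
After op 7 (checkout): HEAD=topic@B [main=B topic=B]
After op 8 (commit): HEAD=topic@F [main=B topic=F]
After op 9 (merge): HEAD=topic@G [main=B topic=G]
After op 10 (branch): HEAD=topic@G [dev=G main=B topic=G]
After op 11 (merge): HEAD=topic@H [dev=G main=B topic=H]
After op 12 (checkout): HEAD=main@B [dev=G main=B topic=H]
ancestors(D) = {A,B,C,D}; E in? no
ancestors(E) = {A,B,C,D,E}; E in? yes
ancestors(C) = {A,B,C}; E in? no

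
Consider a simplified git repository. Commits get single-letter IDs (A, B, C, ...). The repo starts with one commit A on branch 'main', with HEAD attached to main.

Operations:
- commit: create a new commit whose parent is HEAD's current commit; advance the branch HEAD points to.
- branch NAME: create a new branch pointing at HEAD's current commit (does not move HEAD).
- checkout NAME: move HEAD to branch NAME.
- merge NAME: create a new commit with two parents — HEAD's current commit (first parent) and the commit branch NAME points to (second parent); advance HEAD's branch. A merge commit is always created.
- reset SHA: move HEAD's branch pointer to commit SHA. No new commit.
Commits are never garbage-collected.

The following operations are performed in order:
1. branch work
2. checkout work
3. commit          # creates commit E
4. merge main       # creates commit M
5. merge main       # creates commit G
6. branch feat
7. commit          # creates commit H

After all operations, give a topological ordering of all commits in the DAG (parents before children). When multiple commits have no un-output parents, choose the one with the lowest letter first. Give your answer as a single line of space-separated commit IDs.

Answer: A E M G H

Derivation:
After op 1 (branch): HEAD=main@A [main=A work=A]
After op 2 (checkout): HEAD=work@A [main=A work=A]
After op 3 (commit): HEAD=work@E [main=A work=E]
After op 4 (merge): HEAD=work@M [main=A work=M]
After op 5 (merge): HEAD=work@G [main=A work=G]
After op 6 (branch): HEAD=work@G [feat=G main=A work=G]
After op 7 (commit): HEAD=work@H [feat=G main=A work=H]
commit A: parents=[]
commit E: parents=['A']
commit G: parents=['M', 'A']
commit H: parents=['G']
commit M: parents=['E', 'A']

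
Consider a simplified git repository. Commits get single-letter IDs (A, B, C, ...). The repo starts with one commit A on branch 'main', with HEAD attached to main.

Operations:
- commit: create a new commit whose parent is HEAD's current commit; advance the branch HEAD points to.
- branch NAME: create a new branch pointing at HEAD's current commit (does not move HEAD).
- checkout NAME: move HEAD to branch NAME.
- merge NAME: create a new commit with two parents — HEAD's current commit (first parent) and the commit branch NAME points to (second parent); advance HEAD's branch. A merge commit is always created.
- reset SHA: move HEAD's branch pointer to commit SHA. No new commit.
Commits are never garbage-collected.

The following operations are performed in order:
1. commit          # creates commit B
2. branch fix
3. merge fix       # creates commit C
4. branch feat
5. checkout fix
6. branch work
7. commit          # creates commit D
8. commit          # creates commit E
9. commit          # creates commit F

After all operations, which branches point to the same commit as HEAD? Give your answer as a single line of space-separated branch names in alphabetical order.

After op 1 (commit): HEAD=main@B [main=B]
After op 2 (branch): HEAD=main@B [fix=B main=B]
After op 3 (merge): HEAD=main@C [fix=B main=C]
After op 4 (branch): HEAD=main@C [feat=C fix=B main=C]
After op 5 (checkout): HEAD=fix@B [feat=C fix=B main=C]
After op 6 (branch): HEAD=fix@B [feat=C fix=B main=C work=B]
After op 7 (commit): HEAD=fix@D [feat=C fix=D main=C work=B]
After op 8 (commit): HEAD=fix@E [feat=C fix=E main=C work=B]
After op 9 (commit): HEAD=fix@F [feat=C fix=F main=C work=B]

Answer: fix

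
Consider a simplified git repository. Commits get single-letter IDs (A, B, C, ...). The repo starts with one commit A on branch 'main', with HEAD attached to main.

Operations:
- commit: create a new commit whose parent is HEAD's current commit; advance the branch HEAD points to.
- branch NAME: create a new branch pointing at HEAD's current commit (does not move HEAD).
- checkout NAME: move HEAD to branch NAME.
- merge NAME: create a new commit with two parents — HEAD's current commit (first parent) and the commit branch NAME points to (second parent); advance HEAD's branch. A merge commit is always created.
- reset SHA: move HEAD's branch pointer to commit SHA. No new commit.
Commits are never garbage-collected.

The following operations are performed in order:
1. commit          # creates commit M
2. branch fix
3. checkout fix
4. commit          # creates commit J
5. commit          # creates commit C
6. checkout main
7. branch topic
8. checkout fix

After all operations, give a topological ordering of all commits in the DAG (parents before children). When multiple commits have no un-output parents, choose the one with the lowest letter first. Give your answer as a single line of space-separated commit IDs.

After op 1 (commit): HEAD=main@M [main=M]
After op 2 (branch): HEAD=main@M [fix=M main=M]
After op 3 (checkout): HEAD=fix@M [fix=M main=M]
After op 4 (commit): HEAD=fix@J [fix=J main=M]
After op 5 (commit): HEAD=fix@C [fix=C main=M]
After op 6 (checkout): HEAD=main@M [fix=C main=M]
After op 7 (branch): HEAD=main@M [fix=C main=M topic=M]
After op 8 (checkout): HEAD=fix@C [fix=C main=M topic=M]
commit A: parents=[]
commit C: parents=['J']
commit J: parents=['M']
commit M: parents=['A']

Answer: A M J C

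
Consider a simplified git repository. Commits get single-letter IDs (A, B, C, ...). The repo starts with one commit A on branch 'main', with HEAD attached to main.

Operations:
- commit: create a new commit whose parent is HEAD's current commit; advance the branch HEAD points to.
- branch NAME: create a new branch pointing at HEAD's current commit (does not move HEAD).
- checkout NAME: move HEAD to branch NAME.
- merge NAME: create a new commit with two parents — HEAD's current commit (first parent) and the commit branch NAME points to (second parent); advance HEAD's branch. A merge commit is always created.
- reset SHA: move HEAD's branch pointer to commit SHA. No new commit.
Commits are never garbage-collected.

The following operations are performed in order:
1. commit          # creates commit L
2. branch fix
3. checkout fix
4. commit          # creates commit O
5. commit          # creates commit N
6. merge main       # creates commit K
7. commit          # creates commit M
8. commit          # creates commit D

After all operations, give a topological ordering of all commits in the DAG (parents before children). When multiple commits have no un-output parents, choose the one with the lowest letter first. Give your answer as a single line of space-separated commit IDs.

Answer: A L O N K M D

Derivation:
After op 1 (commit): HEAD=main@L [main=L]
After op 2 (branch): HEAD=main@L [fix=L main=L]
After op 3 (checkout): HEAD=fix@L [fix=L main=L]
After op 4 (commit): HEAD=fix@O [fix=O main=L]
After op 5 (commit): HEAD=fix@N [fix=N main=L]
After op 6 (merge): HEAD=fix@K [fix=K main=L]
After op 7 (commit): HEAD=fix@M [fix=M main=L]
After op 8 (commit): HEAD=fix@D [fix=D main=L]
commit A: parents=[]
commit D: parents=['M']
commit K: parents=['N', 'L']
commit L: parents=['A']
commit M: parents=['K']
commit N: parents=['O']
commit O: parents=['L']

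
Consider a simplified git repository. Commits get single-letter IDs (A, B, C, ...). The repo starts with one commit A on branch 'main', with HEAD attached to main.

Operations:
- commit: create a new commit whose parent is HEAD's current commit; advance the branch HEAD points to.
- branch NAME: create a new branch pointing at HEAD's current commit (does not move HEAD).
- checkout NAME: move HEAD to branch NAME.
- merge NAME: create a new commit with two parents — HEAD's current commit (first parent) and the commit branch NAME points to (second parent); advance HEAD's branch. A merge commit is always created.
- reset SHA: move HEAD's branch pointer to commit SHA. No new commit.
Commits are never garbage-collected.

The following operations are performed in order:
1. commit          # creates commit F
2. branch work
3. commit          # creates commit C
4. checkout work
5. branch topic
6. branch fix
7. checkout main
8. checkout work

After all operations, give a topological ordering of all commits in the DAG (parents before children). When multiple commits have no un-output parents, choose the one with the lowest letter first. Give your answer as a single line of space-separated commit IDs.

After op 1 (commit): HEAD=main@F [main=F]
After op 2 (branch): HEAD=main@F [main=F work=F]
After op 3 (commit): HEAD=main@C [main=C work=F]
After op 4 (checkout): HEAD=work@F [main=C work=F]
After op 5 (branch): HEAD=work@F [main=C topic=F work=F]
After op 6 (branch): HEAD=work@F [fix=F main=C topic=F work=F]
After op 7 (checkout): HEAD=main@C [fix=F main=C topic=F work=F]
After op 8 (checkout): HEAD=work@F [fix=F main=C topic=F work=F]
commit A: parents=[]
commit C: parents=['F']
commit F: parents=['A']

Answer: A F C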